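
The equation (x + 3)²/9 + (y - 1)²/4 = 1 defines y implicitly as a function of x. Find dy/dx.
Apply d/dx to both sides, remembering that y depends on x. Each occurrence of y therefore brings in a y' = dy/dx via the chain rule.

With F(x, y) equal to the left-hand side minus the right, differentiate F term by term:
  d/dx[(x + 3)^2/9] = 2x/9 + 2/3
  d/dx[(y - 1)^2/4] = y'(y - 1)/2
  d/dx[-1] = 0
Adding these up, d/dx[F] = 0 becomes
  (2x/9 + 2/3) + (y/2 - 1/2)·y' = 0,
so isolating y',
  dy/dx = -(2x/9 + 2/3)/(y/2 - 1/2)
        = -(2(x + 3)/9)/((y - 1)/2) = 4(-x - 3)/(9(y - 1))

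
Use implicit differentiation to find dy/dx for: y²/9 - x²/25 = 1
Apply d/dx to both sides, remembering that y depends on x. Each occurrence of y therefore brings in a y' = dy/dx via the chain rule.

With F(x, y) equal to the left-hand side minus the right, differentiate F term by term:
  d/dx[-x^2/25] = -2x/25
  d/dx[y^2/9] = 2y·y'/9
  d/dx[-1] = 0
Adding these up, d/dx[F] = 0 becomes
  (-2x/25) + (2y/9)·y' = 0,
so isolating y',
  dy/dx = -(-2x/25)/(2y/9) = 9x/(25y)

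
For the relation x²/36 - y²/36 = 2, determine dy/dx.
Take d/dx of both sides. Since y is implicitly a function of x, the chain rule attaches a y' = dy/dx factor whenever we differentiate through y.

Set F(x, y) = (left side) − (right side), so the curve is F = 0. Differentiating each term of F:
  d/dx[x^2/36] = x/18
  d/dx[-y^2/36] = -y·y'/18
  d/dx[-2] = 0

Collecting, the y'-free part is the partial derivative in x and the y' coefficient is the partial derivative in y:
  ∂F/∂x = x/18
  ∂F/∂y = -y/18

so d/dx[F(x, y(x))] = ∂F/∂x + (∂F/∂y)·y' = 0. Rearranging,
  dy/dx = -(∂F/∂x)/(∂F/∂y) = -(x/18)/(-y/18) = x/y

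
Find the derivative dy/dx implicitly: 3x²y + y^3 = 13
Differentiate the relation implicitly: treat y = y(x) and apply the chain rule, so every y-derivative picks up a y' = dy/dx factor.

With everything moved to the left-hand side, differentiate term by term:
  d/dx[3x^2y] = 3x^2·y' + 6xy
  d/dx[y^3] = 3y^2·y'
  d/dx[-13] = 0

Separating the contributions that come from x directly and those that come through y:
  without y':      6xy
  multiplying y':  3x^2 + 3y^2

so (6xy) + (3x^2 + 3y^2)·y' = 0, and therefore
  dy/dx = -(6xy)/(3x^2 + 3y^2) = -2xy/(x^2 + y^2)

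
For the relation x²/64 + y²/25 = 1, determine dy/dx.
Differentiate both sides with respect to x, treating y as y(x). By the chain rule, any term containing y contributes a factor of y' = dy/dx when we differentiate it.

Move every term to one side and write the relation as F(x, y) = 0. Term by term,
  d/dx[x^2/64] = x/32
  d/dx[y^2/25] = 2y·y'/25
  d/dx[-1] = 0

The pieces without y' make up ∂F/∂x and the coefficient of y' is ∂F/∂y:
  ∂F/∂x = x/32,
  ∂F/∂y = 2y/25.

Since d/dx[F] = ∂F/∂x + (∂F/∂y)·y' = 0, solve for y':
  (∂F/∂y)·y' = -∂F/∂x
  dy/dx = -(∂F/∂x)/(∂F/∂y) = -(x/32)/(2y/25) = -25x/(64y)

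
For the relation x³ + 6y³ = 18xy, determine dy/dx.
Differentiate the relation implicitly: treat y = y(x) and apply the chain rule, so every y-derivative picks up a y' = dy/dx factor.

With everything moved to the left-hand side, differentiate term by term:
  d/dx[x^3] = 3x^2
  d/dx[-18xy] = -18x·y' - 18y
  d/dx[6y^3] = 18y^2·y'

Separating the contributions that come from x directly and those that come through y:
  without y':      3x^2 - 18y
  multiplying y':  -18x + 18y^2

so (3x^2 - 18y) + (-18x + 18y^2)·y' = 0, and therefore
  dy/dx = -(3x^2 - 18y)/(-18x + 18y^2) = (x^2/6 - y)/(x - y^2)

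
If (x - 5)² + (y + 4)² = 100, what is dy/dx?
Take d/dx of both sides. Since y is implicitly a function of x, the chain rule attaches a y' = dy/dx factor whenever we differentiate through y.

Set F(x, y) = (left side) − (right side), so the curve is F = 0. Differentiating each term of F:
  d/dx[(x - 5)^2] = 2x - 10
  d/dx[(y + 4)^2] = 2·y'(y + 4)
  d/dx[-100] = 0

Collecting, the y'-free part is the partial derivative in x and the y' coefficient is the partial derivative in y:
  ∂F/∂x = 2x - 10
  ∂F/∂y = 2y + 8

so d/dx[F(x, y(x))] = ∂F/∂x + (∂F/∂y)·y' = 0. Rearranging,
  dy/dx = -(∂F/∂x)/(∂F/∂y) = -(2x - 10)/(2y + 8) = (5 - x)/(y + 4)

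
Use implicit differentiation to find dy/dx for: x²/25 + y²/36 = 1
Take d/dx of both sides. Since y is implicitly a function of x, the chain rule attaches a y' = dy/dx factor whenever we differentiate through y.

Set F(x, y) = (left side) − (right side), so the curve is F = 0. Differentiating each term of F:
  d/dx[x^2/25] = 2x/25
  d/dx[y^2/36] = y·y'/18
  d/dx[-1] = 0

Collecting, the y'-free part is the partial derivative in x and the y' coefficient is the partial derivative in y:
  ∂F/∂x = 2x/25
  ∂F/∂y = y/18

so d/dx[F(x, y(x))] = ∂F/∂x + (∂F/∂y)·y' = 0. Rearranging,
  dy/dx = -(∂F/∂x)/(∂F/∂y) = -(2x/25)/(y/18) = -36x/(25y)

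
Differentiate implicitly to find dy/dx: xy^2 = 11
Take d/dx of both sides. Since y is implicitly a function of x, the chain rule attaches a y' = dy/dx factor whenever we differentiate through y.

Set F(x, y) = (left side) − (right side), so the curve is F = 0. Differentiating each term of F:
  d/dx[xy^2] = 2xy·y' + y^2
  d/dx[-11] = 0

Collecting, the y'-free part is the partial derivative in x and the y' coefficient is the partial derivative in y:
  ∂F/∂x = y^2
  ∂F/∂y = 2xy

so d/dx[F(x, y(x))] = ∂F/∂x + (∂F/∂y)·y' = 0. Rearranging,
  dy/dx = -(∂F/∂x)/(∂F/∂y) = -(y^2)/(2xy) = -y/(2x)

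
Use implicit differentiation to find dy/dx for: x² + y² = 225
Differentiate the relation implicitly: treat y = y(x) and apply the chain rule, so every y-derivative picks up a y' = dy/dx factor.

With everything moved to the left-hand side, differentiate term by term:
  d/dx[x^2] = 2x
  d/dx[y^2] = 2y·y'
  d/dx[-225] = 0

Separating the contributions that come from x directly and those that come through y:
  without y':      2x
  multiplying y':  2y

so (2x) + (2y)·y' = 0, and therefore
  dy/dx = -(2x)/(2y) = -x/y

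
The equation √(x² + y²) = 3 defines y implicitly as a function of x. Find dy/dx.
Differentiate both sides with respect to x, treating y as y(x). By the chain rule, any term containing y contributes a factor of y' = dy/dx when we differentiate it.

Move every term to one side and write the relation as F(x, y) = 0. Term by term,
  d/dx[√(x^2 + y^2)] = (x + y·y')/√(x^2 + y^2)
  d/dx[-3] = 0

The pieces without y' make up ∂F/∂x and the coefficient of y' is ∂F/∂y:
  ∂F/∂x = x/√(x^2 + y^2),
  ∂F/∂y = y/√(x^2 + y^2).

Since d/dx[F] = ∂F/∂x + (∂F/∂y)·y' = 0, solve for y':
  (∂F/∂y)·y' = -∂F/∂x
  dy/dx = -(∂F/∂x)/(∂F/∂y) = -(x/√(x^2 + y^2))/(y/√(x^2 + y^2)) = -x/y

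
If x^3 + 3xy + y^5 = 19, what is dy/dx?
Differentiate both sides with respect to x, treating y as y(x). By the chain rule, any term containing y contributes a factor of y' = dy/dx when we differentiate it.

Move every term to one side and write the relation as F(x, y) = 0. Term by term,
  d/dx[x^3] = 3x^2
  d/dx[3xy] = 3x·y' + 3y
  d/dx[y^5] = 5y^4·y'
  d/dx[-19] = 0

The pieces without y' make up ∂F/∂x and the coefficient of y' is ∂F/∂y:
  ∂F/∂x = 3x^2 + 3y,
  ∂F/∂y = 3x + 5y^4.

Since d/dx[F] = ∂F/∂x + (∂F/∂y)·y' = 0, solve for y':
  (∂F/∂y)·y' = -∂F/∂x
  dy/dx = -(∂F/∂x)/(∂F/∂y) = -(3x^2 + 3y)/(3x + 5y^4) = 3(-x^2 - y)/(3x + 5y^4)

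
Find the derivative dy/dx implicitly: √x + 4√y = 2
Take d/dx of both sides. Since y is implicitly a function of x, the chain rule attaches a y' = dy/dx factor whenever we differentiate through y.

Set F(x, y) = (left side) − (right side), so the curve is F = 0. Differentiating each term of F:
  d/dx[√(x)] = 1/(2√(x))
  d/dx[4√(y)] = 2·y'/√(y)
  d/dx[-2] = 0

Collecting, the y'-free part is the partial derivative in x and the y' coefficient is the partial derivative in y:
  ∂F/∂x = 1/(2√(x))
  ∂F/∂y = 2/√(y)

so d/dx[F(x, y(x))] = ∂F/∂x + (∂F/∂y)·y' = 0. Rearranging,
  dy/dx = -(∂F/∂x)/(∂F/∂y) = -(1/(2√(x)))/(2/√(y)) = -√(y)/(4√(x))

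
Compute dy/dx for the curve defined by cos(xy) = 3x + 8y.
Take d/dx of both sides. Since y is implicitly a function of x, the chain rule attaches a y' = dy/dx factor whenever we differentiate through y.

Set F(x, y) = (left side) − (right side), so the curve is F = 0. Differentiating each term of F:
  d/dx[-3x] = -3
  d/dx[-8y] = -8·y'
  d/dx[cos(xy)] = -(x·y' + y)·sin(xy)

Collecting, the y'-free part is the partial derivative in x and the y' coefficient is the partial derivative in y:
  ∂F/∂x = -y·sin(xy) - 3
  ∂F/∂y = -x·sin(xy) - 8

so d/dx[F(x, y(x))] = ∂F/∂x + (∂F/∂y)·y' = 0. Rearranging,
  dy/dx = -(∂F/∂x)/(∂F/∂y) = -(-y·sin(xy) - 3)/(-x·sin(xy) - 8) = -(y·sin(xy) + 3)/(x·sin(xy) + 8)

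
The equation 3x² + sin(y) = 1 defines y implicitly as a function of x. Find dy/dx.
Differentiate both sides with respect to x, treating y as y(x). By the chain rule, any term containing y contributes a factor of y' = dy/dx when we differentiate it.

Move every term to one side and write the relation as F(x, y) = 0. Term by term,
  d/dx[3x^2] = 6x
  d/dx[sin(y)] = y'·cos(y)
  d/dx[-1] = 0

The pieces without y' make up ∂F/∂x and the coefficient of y' is ∂F/∂y:
  ∂F/∂x = 6x,
  ∂F/∂y = cos(y).

Since d/dx[F] = ∂F/∂x + (∂F/∂y)·y' = 0, solve for y':
  (∂F/∂y)·y' = -∂F/∂x
  dy/dx = -(∂F/∂x)/(∂F/∂y) = -(6x)/(cos(y)) = -6x/cos(y)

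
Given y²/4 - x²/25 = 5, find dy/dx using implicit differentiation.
Apply d/dx to both sides, remembering that y depends on x. Each occurrence of y therefore brings in a y' = dy/dx via the chain rule.

With F(x, y) equal to the left-hand side minus the right, differentiate F term by term:
  d/dx[-x^2/25] = -2x/25
  d/dx[y^2/4] = y·y'/2
  d/dx[-5] = 0
Adding these up, d/dx[F] = 0 becomes
  (-2x/25) + (y/2)·y' = 0,
so isolating y',
  dy/dx = -(-2x/25)/(y/2) = 4x/(25y)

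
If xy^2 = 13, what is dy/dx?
Apply d/dx to both sides, remembering that y depends on x. Each occurrence of y therefore brings in a y' = dy/dx via the chain rule.

With F(x, y) equal to the left-hand side minus the right, differentiate F term by term:
  d/dx[xy^2] = 2xy·y' + y^2
  d/dx[-13] = 0
Adding these up, d/dx[F] = 0 becomes
  (y^2) + (2xy)·y' = 0,
so isolating y',
  dy/dx = -(y^2)/(2xy) = -y/(2x)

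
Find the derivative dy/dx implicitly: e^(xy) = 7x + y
Take d/dx of both sides. Since y is implicitly a function of x, the chain rule attaches a y' = dy/dx factor whenever we differentiate through y.

Set F(x, y) = (left side) − (right side), so the curve is F = 0. Differentiating each term of F:
  d/dx[-7x] = -7
  d/dx[-y] = -y'
  d/dx[e^(xy)] = (x·y' + y)·e^(xy)

Collecting, the y'-free part is the partial derivative in x and the y' coefficient is the partial derivative in y:
  ∂F/∂x = y·e^(xy) - 7
  ∂F/∂y = x·e^(xy) - 1

so d/dx[F(x, y(x))] = ∂F/∂x + (∂F/∂y)·y' = 0. Rearranging,
  dy/dx = -(∂F/∂x)/(∂F/∂y) = -(y·e^(xy) - 7)/(x·e^(xy) - 1) = (-y·e^(xy) + 7)/(x·e^(xy) - 1)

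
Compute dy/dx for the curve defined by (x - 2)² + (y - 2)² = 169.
Apply d/dx to both sides, remembering that y depends on x. Each occurrence of y therefore brings in a y' = dy/dx via the chain rule.

With F(x, y) equal to the left-hand side minus the right, differentiate F term by term:
  d/dx[(x - 2)^2] = 2x - 4
  d/dx[(y - 2)^2] = 2·y'(y - 2)
  d/dx[-169] = 0
Adding these up, d/dx[F] = 0 becomes
  (2x - 4) + (2y - 4)·y' = 0,
so isolating y',
  dy/dx = -(2x - 4)/(2y - 4) = (2 - x)/(y - 2)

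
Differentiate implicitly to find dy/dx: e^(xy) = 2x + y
Differentiate the relation implicitly: treat y = y(x) and apply the chain rule, so every y-derivative picks up a y' = dy/dx factor.

With everything moved to the left-hand side, differentiate term by term:
  d/dx[-2x] = -2
  d/dx[-y] = -y'
  d/dx[e^(xy)] = (x·y' + y)·e^(xy)

Separating the contributions that come from x directly and those that come through y:
  without y':      y·e^(xy) - 2
  multiplying y':  x·e^(xy) - 1

so (y·e^(xy) - 2) + (x·e^(xy) - 1)·y' = 0, and therefore
  dy/dx = -(y·e^(xy) - 2)/(x·e^(xy) - 1) = (-y·e^(xy) + 2)/(x·e^(xy) - 1)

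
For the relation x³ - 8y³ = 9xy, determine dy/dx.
Differentiate both sides with respect to x, treating y as y(x). By the chain rule, any term containing y contributes a factor of y' = dy/dx when we differentiate it.

Move every term to one side and write the relation as F(x, y) = 0. Term by term,
  d/dx[x^3] = 3x^2
  d/dx[-9xy] = -9x·y' - 9y
  d/dx[-8y^3] = -24y^2·y'

The pieces without y' make up ∂F/∂x and the coefficient of y' is ∂F/∂y:
  ∂F/∂x = 3x^2 - 9y,
  ∂F/∂y = -9x - 24y^2.

Since d/dx[F] = ∂F/∂x + (∂F/∂y)·y' = 0, solve for y':
  (∂F/∂y)·y' = -∂F/∂x
  dy/dx = -(∂F/∂x)/(∂F/∂y) = -(3x^2 - 9y)/(-9x - 24y^2) = (x^2 - 3y)/(3x + 8y^2)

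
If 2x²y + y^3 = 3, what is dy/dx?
Differentiate the relation implicitly: treat y = y(x) and apply the chain rule, so every y-derivative picks up a y' = dy/dx factor.

With everything moved to the left-hand side, differentiate term by term:
  d/dx[2x^2y] = 2x^2·y' + 4xy
  d/dx[y^3] = 3y^2·y'
  d/dx[-3] = 0

Separating the contributions that come from x directly and those that come through y:
  without y':      4xy
  multiplying y':  2x^2 + 3y^2

so (4xy) + (2x^2 + 3y^2)·y' = 0, and therefore
  dy/dx = -(4xy)/(2x^2 + 3y^2) = -4xy/(2x^2 + 3y^2)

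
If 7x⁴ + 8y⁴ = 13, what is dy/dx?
Take d/dx of both sides. Since y is implicitly a function of x, the chain rule attaches a y' = dy/dx factor whenever we differentiate through y.

Set F(x, y) = (left side) − (right side), so the curve is F = 0. Differentiating each term of F:
  d/dx[7x^4] = 28x^3
  d/dx[8y^4] = 32y^3·y'
  d/dx[-13] = 0

Collecting, the y'-free part is the partial derivative in x and the y' coefficient is the partial derivative in y:
  ∂F/∂x = 28x^3
  ∂F/∂y = 32y^3

so d/dx[F(x, y(x))] = ∂F/∂x + (∂F/∂y)·y' = 0. Rearranging,
  dy/dx = -(∂F/∂x)/(∂F/∂y) = -(28x^3)/(32y^3) = -7x^3/(8y^3)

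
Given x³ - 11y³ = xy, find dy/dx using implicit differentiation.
Take d/dx of both sides. Since y is implicitly a function of x, the chain rule attaches a y' = dy/dx factor whenever we differentiate through y.

Set F(x, y) = (left side) − (right side), so the curve is F = 0. Differentiating each term of F:
  d/dx[x^3] = 3x^2
  d/dx[-xy] = -x·y' - y
  d/dx[-11y^3] = -33y^2·y'

Collecting, the y'-free part is the partial derivative in x and the y' coefficient is the partial derivative in y:
  ∂F/∂x = 3x^2 - y
  ∂F/∂y = -x - 33y^2

so d/dx[F(x, y(x))] = ∂F/∂x + (∂F/∂y)·y' = 0. Rearranging,
  dy/dx = -(∂F/∂x)/(∂F/∂y) = -(3x^2 - y)/(-x - 33y^2) = (3x^2 - y)/(x + 33y^2)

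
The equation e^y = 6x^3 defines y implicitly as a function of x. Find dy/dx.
Differentiate both sides with respect to x, treating y as y(x). By the chain rule, any term containing y contributes a factor of y' = dy/dx when we differentiate it.

Move every term to one side and write the relation as F(x, y) = 0. Term by term,
  d/dx[-6x^3] = -18x^2
  d/dx[e^(y)] = y'·e^(y)

The pieces without y' make up ∂F/∂x and the coefficient of y' is ∂F/∂y:
  ∂F/∂x = -18x^2,
  ∂F/∂y = e^(y).

Since d/dx[F] = ∂F/∂x + (∂F/∂y)·y' = 0, solve for y':
  (∂F/∂y)·y' = -∂F/∂x
  dy/dx = -(∂F/∂x)/(∂F/∂y) = -(-18x^2)/(e^(y)) = 18x^2e^(-y)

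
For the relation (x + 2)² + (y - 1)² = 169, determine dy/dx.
Take d/dx of both sides. Since y is implicitly a function of x, the chain rule attaches a y' = dy/dx factor whenever we differentiate through y.

Set F(x, y) = (left side) − (right side), so the curve is F = 0. Differentiating each term of F:
  d/dx[(x + 2)^2] = 2x + 4
  d/dx[(y - 1)^2] = 2·y'(y - 1)
  d/dx[-169] = 0

Collecting, the y'-free part is the partial derivative in x and the y' coefficient is the partial derivative in y:
  ∂F/∂x = 2x + 4
  ∂F/∂y = 2y - 2

so d/dx[F(x, y(x))] = ∂F/∂x + (∂F/∂y)·y' = 0. Rearranging,
  dy/dx = -(∂F/∂x)/(∂F/∂y) = -(2x + 4)/(2y - 2) = (-x - 2)/(y - 1)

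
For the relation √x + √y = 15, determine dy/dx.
Differentiate both sides with respect to x, treating y as y(x). By the chain rule, any term containing y contributes a factor of y' = dy/dx when we differentiate it.

Move every term to one side and write the relation as F(x, y) = 0. Term by term,
  d/dx[√(x)] = 1/(2√(x))
  d/dx[√(y)] = y'/(2√(y))
  d/dx[-15] = 0

The pieces without y' make up ∂F/∂x and the coefficient of y' is ∂F/∂y:
  ∂F/∂x = 1/(2√(x)),
  ∂F/∂y = 1/(2√(y)).

Since d/dx[F] = ∂F/∂x + (∂F/∂y)·y' = 0, solve for y':
  (∂F/∂y)·y' = -∂F/∂x
  dy/dx = -(∂F/∂x)/(∂F/∂y) = -(1/(2√(x)))/(1/(2√(y))) = -√(y)/√(x)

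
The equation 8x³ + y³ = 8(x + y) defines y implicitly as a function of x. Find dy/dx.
Take d/dx of both sides. Since y is implicitly a function of x, the chain rule attaches a y' = dy/dx factor whenever we differentiate through y.

Set F(x, y) = (left side) − (right side), so the curve is F = 0. Differentiating each term of F:
  d/dx[8x^3] = 24x^2
  d/dx[-8x] = -8
  d/dx[y^3] = 3y^2·y'
  d/dx[-8y] = -8·y'

Collecting, the y'-free part is the partial derivative in x and the y' coefficient is the partial derivative in y:
  ∂F/∂x = 24x^2 - 8
  ∂F/∂y = 3y^2 - 8

so d/dx[F(x, y(x))] = ∂F/∂x + (∂F/∂y)·y' = 0. Rearranging,
  dy/dx = -(∂F/∂x)/(∂F/∂y) = -(24x^2 - 8)/(3y^2 - 8) = 8(1 - 3x^2)/(3y^2 - 8)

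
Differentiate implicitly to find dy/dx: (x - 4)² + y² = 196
Differentiate both sides with respect to x, treating y as y(x). By the chain rule, any term containing y contributes a factor of y' = dy/dx when we differentiate it.

Move every term to one side and write the relation as F(x, y) = 0. Term by term,
  d/dx[y^2] = 2y·y'
  d/dx[(x - 4)^2] = 2x - 8
  d/dx[-196] = 0

The pieces without y' make up ∂F/∂x and the coefficient of y' is ∂F/∂y:
  ∂F/∂x = 2x - 8,
  ∂F/∂y = 2y.

Since d/dx[F] = ∂F/∂x + (∂F/∂y)·y' = 0, solve for y':
  (∂F/∂y)·y' = -∂F/∂x
  dy/dx = -(∂F/∂x)/(∂F/∂y) = -(2x - 8)/(2y) = (4 - x)/y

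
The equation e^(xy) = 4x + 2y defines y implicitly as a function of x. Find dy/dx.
Differentiate the relation implicitly: treat y = y(x) and apply the chain rule, so every y-derivative picks up a y' = dy/dx factor.

With everything moved to the left-hand side, differentiate term by term:
  d/dx[-4x] = -4
  d/dx[-2y] = -2·y'
  d/dx[e^(xy)] = (x·y' + y)·e^(xy)

Separating the contributions that come from x directly and those that come through y:
  without y':      y·e^(xy) - 4
  multiplying y':  x·e^(xy) - 2

so (y·e^(xy) - 4) + (x·e^(xy) - 2)·y' = 0, and therefore
  dy/dx = -(y·e^(xy) - 4)/(x·e^(xy) - 2) = (-y·e^(xy) + 4)/(x·e^(xy) - 2)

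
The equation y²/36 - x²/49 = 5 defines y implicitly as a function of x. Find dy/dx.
Differentiate the relation implicitly: treat y = y(x) and apply the chain rule, so every y-derivative picks up a y' = dy/dx factor.

With everything moved to the left-hand side, differentiate term by term:
  d/dx[-x^2/49] = -2x/49
  d/dx[y^2/36] = y·y'/18
  d/dx[-5] = 0

Separating the contributions that come from x directly and those that come through y:
  without y':      -2x/49
  multiplying y':  y/18

so (-2x/49) + (y/18)·y' = 0, and therefore
  dy/dx = -(-2x/49)/(y/18) = 36x/(49y)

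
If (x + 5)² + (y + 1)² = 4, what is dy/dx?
Take d/dx of both sides. Since y is implicitly a function of x, the chain rule attaches a y' = dy/dx factor whenever we differentiate through y.

Set F(x, y) = (left side) − (right side), so the curve is F = 0. Differentiating each term of F:
  d/dx[(x + 5)^2] = 2x + 10
  d/dx[(y + 1)^2] = 2·y'(y + 1)
  d/dx[-4] = 0

Collecting, the y'-free part is the partial derivative in x and the y' coefficient is the partial derivative in y:
  ∂F/∂x = 2x + 10
  ∂F/∂y = 2y + 2

so d/dx[F(x, y(x))] = ∂F/∂x + (∂F/∂y)·y' = 0. Rearranging,
  dy/dx = -(∂F/∂x)/(∂F/∂y) = -(2x + 10)/(2y + 2) = (-x - 5)/(y + 1)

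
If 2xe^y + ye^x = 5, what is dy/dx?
Differentiate the relation implicitly: treat y = y(x) and apply the chain rule, so every y-derivative picks up a y' = dy/dx factor.

With everything moved to the left-hand side, differentiate term by term:
  d/dx[2x·e^(y)] = 2x·y'·e^(y) + 2e^(y)
  d/dx[y·e^(x)] = y·e^(x) + y'·e^(x)
  d/dx[-5] = 0

Separating the contributions that come from x directly and those that come through y:
  without y':      y·e^(x) + 2e^(y)
  multiplying y':  2x·e^(y) + e^(x)

so (y·e^(x) + 2e^(y)) + (2x·e^(y) + e^(x))·y' = 0, and therefore
  dy/dx = -(y·e^(x) + 2e^(y))/(2x·e^(y) + e^(x)) = (-y·e^(x) - 2e^(y))/(2x·e^(y) + e^(x))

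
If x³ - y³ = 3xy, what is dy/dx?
Differentiate the relation implicitly: treat y = y(x) and apply the chain rule, so every y-derivative picks up a y' = dy/dx factor.

With everything moved to the left-hand side, differentiate term by term:
  d/dx[x^3] = 3x^2
  d/dx[-3xy] = -3x·y' - 3y
  d/dx[-y^3] = -3y^2·y'

Separating the contributions that come from x directly and those that come through y:
  without y':      3x^2 - 3y
  multiplying y':  -3x - 3y^2

so (3x^2 - 3y) + (-3x - 3y^2)·y' = 0, and therefore
  dy/dx = -(3x^2 - 3y)/(-3x - 3y^2) = (x^2 - y)/(x + y^2)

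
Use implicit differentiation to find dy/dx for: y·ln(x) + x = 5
Take d/dx of both sides. Since y is implicitly a function of x, the chain rule attaches a y' = dy/dx factor whenever we differentiate through y.

Set F(x, y) = (left side) − (right side), so the curve is F = 0. Differentiating each term of F:
  d/dx[x] = 1
  d/dx[y·ln(x)] = y'·ln(x) + y/x
  d/dx[-5] = 0

Collecting, the y'-free part is the partial derivative in x and the y' coefficient is the partial derivative in y:
  ∂F/∂x = 1 + y/x
  ∂F/∂y = ln(x)

so d/dx[F(x, y(x))] = ∂F/∂x + (∂F/∂y)·y' = 0. Rearranging,
  dy/dx = -(∂F/∂x)/(∂F/∂y) = -(1 + y/x)/(ln(x))
        = -((x + y)/x)/(ln(x)) = (-x - y)/(x·ln(x))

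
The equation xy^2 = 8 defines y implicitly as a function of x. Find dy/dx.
Apply d/dx to both sides, remembering that y depends on x. Each occurrence of y therefore brings in a y' = dy/dx via the chain rule.

With F(x, y) equal to the left-hand side minus the right, differentiate F term by term:
  d/dx[xy^2] = 2xy·y' + y^2
  d/dx[-8] = 0
Adding these up, d/dx[F] = 0 becomes
  (y^2) + (2xy)·y' = 0,
so isolating y',
  dy/dx = -(y^2)/(2xy) = -y/(2x)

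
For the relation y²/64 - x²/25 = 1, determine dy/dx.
Differentiate both sides with respect to x, treating y as y(x). By the chain rule, any term containing y contributes a factor of y' = dy/dx when we differentiate it.

Move every term to one side and write the relation as F(x, y) = 0. Term by term,
  d/dx[-x^2/25] = -2x/25
  d/dx[y^2/64] = y·y'/32
  d/dx[-1] = 0

The pieces without y' make up ∂F/∂x and the coefficient of y' is ∂F/∂y:
  ∂F/∂x = -2x/25,
  ∂F/∂y = y/32.

Since d/dx[F] = ∂F/∂x + (∂F/∂y)·y' = 0, solve for y':
  (∂F/∂y)·y' = -∂F/∂x
  dy/dx = -(∂F/∂x)/(∂F/∂y) = -(-2x/25)/(y/32) = 64x/(25y)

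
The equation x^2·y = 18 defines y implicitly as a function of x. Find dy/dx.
Differentiate both sides with respect to x, treating y as y(x). By the chain rule, any term containing y contributes a factor of y' = dy/dx when we differentiate it.

Move every term to one side and write the relation as F(x, y) = 0. Term by term,
  d/dx[x^2y] = x^2·y' + 2xy
  d/dx[-18] = 0

The pieces without y' make up ∂F/∂x and the coefficient of y' is ∂F/∂y:
  ∂F/∂x = 2xy,
  ∂F/∂y = x^2.

Since d/dx[F] = ∂F/∂x + (∂F/∂y)·y' = 0, solve for y':
  (∂F/∂y)·y' = -∂F/∂x
  dy/dx = -(∂F/∂x)/(∂F/∂y) = -(2xy)/(x^2) = -2y/x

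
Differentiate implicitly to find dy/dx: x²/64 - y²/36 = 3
Differentiate the relation implicitly: treat y = y(x) and apply the chain rule, so every y-derivative picks up a y' = dy/dx factor.

With everything moved to the left-hand side, differentiate term by term:
  d/dx[x^2/64] = x/32
  d/dx[-y^2/36] = -y·y'/18
  d/dx[-3] = 0

Separating the contributions that come from x directly and those that come through y:
  without y':      x/32
  multiplying y':  -y/18

so (x/32) + (-y/18)·y' = 0, and therefore
  dy/dx = -(x/32)/(-y/18) = 9x/(16y)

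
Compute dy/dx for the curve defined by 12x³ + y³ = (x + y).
Take d/dx of both sides. Since y is implicitly a function of x, the chain rule attaches a y' = dy/dx factor whenever we differentiate through y.

Set F(x, y) = (left side) − (right side), so the curve is F = 0. Differentiating each term of F:
  d/dx[12x^3] = 36x^2
  d/dx[-x] = -1
  d/dx[y^3] = 3y^2·y'
  d/dx[-y] = -y'

Collecting, the y'-free part is the partial derivative in x and the y' coefficient is the partial derivative in y:
  ∂F/∂x = 36x^2 - 1
  ∂F/∂y = 3y^2 - 1

so d/dx[F(x, y(x))] = ∂F/∂x + (∂F/∂y)·y' = 0. Rearranging,
  dy/dx = -(∂F/∂x)/(∂F/∂y) = -(36x^2 - 1)/(3y^2 - 1) = (1 - 36x^2)/(3y^2 - 1)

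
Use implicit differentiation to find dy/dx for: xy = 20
Differentiate the relation implicitly: treat y = y(x) and apply the chain rule, so every y-derivative picks up a y' = dy/dx factor.

With everything moved to the left-hand side, differentiate term by term:
  d/dx[xy] = x·y' + y
  d/dx[-20] = 0

Separating the contributions that come from x directly and those that come through y:
  without y':      y
  multiplying y':  x

so (y) + (x)·y' = 0, and therefore
  dy/dx = -(y)/(x) = -y/x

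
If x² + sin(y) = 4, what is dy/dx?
Take d/dx of both sides. Since y is implicitly a function of x, the chain rule attaches a y' = dy/dx factor whenever we differentiate through y.

Set F(x, y) = (left side) − (right side), so the curve is F = 0. Differentiating each term of F:
  d/dx[x^2] = 2x
  d/dx[sin(y)] = y'·cos(y)
  d/dx[-4] = 0

Collecting, the y'-free part is the partial derivative in x and the y' coefficient is the partial derivative in y:
  ∂F/∂x = 2x
  ∂F/∂y = cos(y)

so d/dx[F(x, y(x))] = ∂F/∂x + (∂F/∂y)·y' = 0. Rearranging,
  dy/dx = -(∂F/∂x)/(∂F/∂y) = -(2x)/(cos(y)) = -2x/cos(y)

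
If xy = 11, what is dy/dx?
Apply d/dx to both sides, remembering that y depends on x. Each occurrence of y therefore brings in a y' = dy/dx via the chain rule.

With F(x, y) equal to the left-hand side minus the right, differentiate F term by term:
  d/dx[xy] = x·y' + y
  d/dx[-11] = 0
Adding these up, d/dx[F] = 0 becomes
  (y) + (x)·y' = 0,
so isolating y',
  dy/dx = -(y)/(x) = -y/x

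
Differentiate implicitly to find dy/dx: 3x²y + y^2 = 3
Differentiate both sides with respect to x, treating y as y(x). By the chain rule, any term containing y contributes a factor of y' = dy/dx when we differentiate it.

Move every term to one side and write the relation as F(x, y) = 0. Term by term,
  d/dx[3x^2y] = 3x^2·y' + 6xy
  d/dx[y^2] = 2y·y'
  d/dx[-3] = 0

The pieces without y' make up ∂F/∂x and the coefficient of y' is ∂F/∂y:
  ∂F/∂x = 6xy,
  ∂F/∂y = 3x^2 + 2y.

Since d/dx[F] = ∂F/∂x + (∂F/∂y)·y' = 0, solve for y':
  (∂F/∂y)·y' = -∂F/∂x
  dy/dx = -(∂F/∂x)/(∂F/∂y) = -(6xy)/(3x^2 + 2y) = -6xy/(3x^2 + 2y)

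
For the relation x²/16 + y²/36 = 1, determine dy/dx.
Apply d/dx to both sides, remembering that y depends on x. Each occurrence of y therefore brings in a y' = dy/dx via the chain rule.

With F(x, y) equal to the left-hand side minus the right, differentiate F term by term:
  d/dx[x^2/16] = x/8
  d/dx[y^2/36] = y·y'/18
  d/dx[-1] = 0
Adding these up, d/dx[F] = 0 becomes
  (x/8) + (y/18)·y' = 0,
so isolating y',
  dy/dx = -(x/8)/(y/18) = -9x/(4y)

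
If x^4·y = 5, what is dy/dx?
Take d/dx of both sides. Since y is implicitly a function of x, the chain rule attaches a y' = dy/dx factor whenever we differentiate through y.

Set F(x, y) = (left side) − (right side), so the curve is F = 0. Differentiating each term of F:
  d/dx[x^4y] = x^4·y' + 4x^3y
  d/dx[-5] = 0

Collecting, the y'-free part is the partial derivative in x and the y' coefficient is the partial derivative in y:
  ∂F/∂x = 4x^3y
  ∂F/∂y = x^4

so d/dx[F(x, y(x))] = ∂F/∂x + (∂F/∂y)·y' = 0. Rearranging,
  dy/dx = -(∂F/∂x)/(∂F/∂y) = -(4x^3y)/(x^4) = -4y/x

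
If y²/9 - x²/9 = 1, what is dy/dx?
Differentiate both sides with respect to x, treating y as y(x). By the chain rule, any term containing y contributes a factor of y' = dy/dx when we differentiate it.

Move every term to one side and write the relation as F(x, y) = 0. Term by term,
  d/dx[-x^2/9] = -2x/9
  d/dx[y^2/9] = 2y·y'/9
  d/dx[-1] = 0

The pieces without y' make up ∂F/∂x and the coefficient of y' is ∂F/∂y:
  ∂F/∂x = -2x/9,
  ∂F/∂y = 2y/9.

Since d/dx[F] = ∂F/∂x + (∂F/∂y)·y' = 0, solve for y':
  (∂F/∂y)·y' = -∂F/∂x
  dy/dx = -(∂F/∂x)/(∂F/∂y) = -(-2x/9)/(2y/9) = x/y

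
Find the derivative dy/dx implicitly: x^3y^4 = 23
Differentiate the relation implicitly: treat y = y(x) and apply the chain rule, so every y-derivative picks up a y' = dy/dx factor.

With everything moved to the left-hand side, differentiate term by term:
  d/dx[x^3y^4] = 4x^3y^3·y' + 3x^2y^4
  d/dx[-23] = 0

Separating the contributions that come from x directly and those that come through y:
  without y':      3x^2y^4
  multiplying y':  4x^3y^3

so (3x^2y^4) + (4x^3y^3)·y' = 0, and therefore
  dy/dx = -(3x^2y^4)/(4x^3y^3) = -3y/(4x)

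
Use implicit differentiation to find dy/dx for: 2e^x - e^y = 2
Differentiate both sides with respect to x, treating y as y(x). By the chain rule, any term containing y contributes a factor of y' = dy/dx when we differentiate it.

Move every term to one side and write the relation as F(x, y) = 0. Term by term,
  d/dx[2e^(x)] = 2e^(x)
  d/dx[-e^(y)] = -y'·e^(y)
  d/dx[-2] = 0

The pieces without y' make up ∂F/∂x and the coefficient of y' is ∂F/∂y:
  ∂F/∂x = 2e^(x),
  ∂F/∂y = -e^(y).

Since d/dx[F] = ∂F/∂x + (∂F/∂y)·y' = 0, solve for y':
  (∂F/∂y)·y' = -∂F/∂x
  dy/dx = -(∂F/∂x)/(∂F/∂y) = -(2e^(x))/(-e^(y)) = 2e^(x - y)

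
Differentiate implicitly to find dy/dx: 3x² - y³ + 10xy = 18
Take d/dx of both sides. Since y is implicitly a function of x, the chain rule attaches a y' = dy/dx factor whenever we differentiate through y.

Set F(x, y) = (left side) − (right side), so the curve is F = 0. Differentiating each term of F:
  d/dx[3x^2] = 6x
  d/dx[10xy] = 10x·y' + 10y
  d/dx[-y^3] = -3y^2·y'
  d/dx[-18] = 0

Collecting, the y'-free part is the partial derivative in x and the y' coefficient is the partial derivative in y:
  ∂F/∂x = 6x + 10y
  ∂F/∂y = 10x - 3y^2

so d/dx[F(x, y(x))] = ∂F/∂x + (∂F/∂y)·y' = 0. Rearranging,
  dy/dx = -(∂F/∂x)/(∂F/∂y) = -(6x + 10y)/(10x - 3y^2) = 2(-3x - 5y)/(10x - 3y^2)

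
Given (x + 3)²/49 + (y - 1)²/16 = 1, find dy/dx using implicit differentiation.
Take d/dx of both sides. Since y is implicitly a function of x, the chain rule attaches a y' = dy/dx factor whenever we differentiate through y.

Set F(x, y) = (left side) − (right side), so the curve is F = 0. Differentiating each term of F:
  d/dx[(x + 3)^2/49] = 2x/49 + 6/49
  d/dx[(y - 1)^2/16] = y'(y - 1)/8
  d/dx[-1] = 0

Collecting, the y'-free part is the partial derivative in x and the y' coefficient is the partial derivative in y:
  ∂F/∂x = 2x/49 + 6/49
  ∂F/∂y = y/8 - 1/8

so d/dx[F(x, y(x))] = ∂F/∂x + (∂F/∂y)·y' = 0. Rearranging,
  dy/dx = -(∂F/∂x)/(∂F/∂y) = -(2x/49 + 6/49)/(y/8 - 1/8)
        = -(2(x + 3)/49)/((y - 1)/8) = 16(-x - 3)/(49(y - 1))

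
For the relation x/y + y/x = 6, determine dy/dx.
Differentiate both sides with respect to x, treating y as y(x). By the chain rule, any term containing y contributes a factor of y' = dy/dx when we differentiate it.

Move every term to one side and write the relation as F(x, y) = 0. Term by term,
  d/dx[x/y] = -x·y'/y^2 + 1/y
  d/dx[y/x] = y'/x - y/x^2
  d/dx[-6] = 0

The pieces without y' make up ∂F/∂x and the coefficient of y' is ∂F/∂y:
  ∂F/∂x = 1/y - y/x^2,
  ∂F/∂y = -x/y^2 + 1/x.

Since d/dx[F] = ∂F/∂x + (∂F/∂y)·y' = 0, solve for y':
  (∂F/∂y)·y' = -∂F/∂x
  dy/dx = -(∂F/∂x)/(∂F/∂y) = -(1/y - y/x^2)/(-x/y^2 + 1/x)
        = -((x - y)(x + y)/(x^2y))/(-(x - y)(x + y)/(xy^2)) = y/x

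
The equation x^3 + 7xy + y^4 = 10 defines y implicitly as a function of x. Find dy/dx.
Differentiate the relation implicitly: treat y = y(x) and apply the chain rule, so every y-derivative picks up a y' = dy/dx factor.

With everything moved to the left-hand side, differentiate term by term:
  d/dx[x^3] = 3x^2
  d/dx[7xy] = 7x·y' + 7y
  d/dx[y^4] = 4y^3·y'
  d/dx[-10] = 0

Separating the contributions that come from x directly and those that come through y:
  without y':      3x^2 + 7y
  multiplying y':  7x + 4y^3

so (3x^2 + 7y) + (7x + 4y^3)·y' = 0, and therefore
  dy/dx = -(3x^2 + 7y)/(7x + 4y^3) = (-3x^2 - 7y)/(7x + 4y^3)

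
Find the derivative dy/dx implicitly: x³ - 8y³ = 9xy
Apply d/dx to both sides, remembering that y depends on x. Each occurrence of y therefore brings in a y' = dy/dx via the chain rule.

With F(x, y) equal to the left-hand side minus the right, differentiate F term by term:
  d/dx[x^3] = 3x^2
  d/dx[-9xy] = -9x·y' - 9y
  d/dx[-8y^3] = -24y^2·y'
Adding these up, d/dx[F] = 0 becomes
  (3x^2 - 9y) + (-9x - 24y^2)·y' = 0,
so isolating y',
  dy/dx = -(3x^2 - 9y)/(-9x - 24y^2) = (x^2 - 3y)/(3x + 8y^2)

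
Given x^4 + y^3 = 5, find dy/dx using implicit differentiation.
Differentiate the relation implicitly: treat y = y(x) and apply the chain rule, so every y-derivative picks up a y' = dy/dx factor.

With everything moved to the left-hand side, differentiate term by term:
  d/dx[x^4] = 4x^3
  d/dx[y^3] = 3y^2·y'
  d/dx[-5] = 0

Separating the contributions that come from x directly and those that come through y:
  without y':      4x^3
  multiplying y':  3y^2

so (4x^3) + (3y^2)·y' = 0, and therefore
  dy/dx = -(4x^3)/(3y^2) = -4x^3/(3y^2)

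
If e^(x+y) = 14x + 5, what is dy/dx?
Take d/dx of both sides. Since y is implicitly a function of x, the chain rule attaches a y' = dy/dx factor whenever we differentiate through y.

Set F(x, y) = (left side) − (right side), so the curve is F = 0. Differentiating each term of F:
  d/dx[-14x] = -14
  d/dx[e^(x + y)] = (y' + 1)·e^(x + y)
  d/dx[-5] = 0

Collecting, the y'-free part is the partial derivative in x and the y' coefficient is the partial derivative in y:
  ∂F/∂x = e^(x + y) - 14
  ∂F/∂y = e^(x + y)

so d/dx[F(x, y(x))] = ∂F/∂x + (∂F/∂y)·y' = 0. Rearranging,
  dy/dx = -(∂F/∂x)/(∂F/∂y) = -(e^(x + y) - 14)/(e^(x + y)) = 14e^(-x - y) - 1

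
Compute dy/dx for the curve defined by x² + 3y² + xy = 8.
Differentiate both sides with respect to x, treating y as y(x). By the chain rule, any term containing y contributes a factor of y' = dy/dx when we differentiate it.

Move every term to one side and write the relation as F(x, y) = 0. Term by term,
  d/dx[x^2] = 2x
  d/dx[xy] = x·y' + y
  d/dx[3y^2] = 6y·y'
  d/dx[-8] = 0

The pieces without y' make up ∂F/∂x and the coefficient of y' is ∂F/∂y:
  ∂F/∂x = 2x + y,
  ∂F/∂y = x + 6y.

Since d/dx[F] = ∂F/∂x + (∂F/∂y)·y' = 0, solve for y':
  (∂F/∂y)·y' = -∂F/∂x
  dy/dx = -(∂F/∂x)/(∂F/∂y) = -(2x + y)/(x + 6y) = (-2x - y)/(x + 6y)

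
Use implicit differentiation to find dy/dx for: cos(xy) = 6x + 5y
Differentiate the relation implicitly: treat y = y(x) and apply the chain rule, so every y-derivative picks up a y' = dy/dx factor.

With everything moved to the left-hand side, differentiate term by term:
  d/dx[-6x] = -6
  d/dx[-5y] = -5·y'
  d/dx[cos(xy)] = -(x·y' + y)·sin(xy)

Separating the contributions that come from x directly and those that come through y:
  without y':      -y·sin(xy) - 6
  multiplying y':  -x·sin(xy) - 5

so (-y·sin(xy) - 6) + (-x·sin(xy) - 5)·y' = 0, and therefore
  dy/dx = -(-y·sin(xy) - 6)/(-x·sin(xy) - 5) = -(y·sin(xy) + 6)/(x·sin(xy) + 5)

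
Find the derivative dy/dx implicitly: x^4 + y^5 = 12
Differentiate the relation implicitly: treat y = y(x) and apply the chain rule, so every y-derivative picks up a y' = dy/dx factor.

With everything moved to the left-hand side, differentiate term by term:
  d/dx[x^4] = 4x^3
  d/dx[y^5] = 5y^4·y'
  d/dx[-12] = 0

Separating the contributions that come from x directly and those that come through y:
  without y':      4x^3
  multiplying y':  5y^4

so (4x^3) + (5y^4)·y' = 0, and therefore
  dy/dx = -(4x^3)/(5y^4) = -4x^3/(5y^4)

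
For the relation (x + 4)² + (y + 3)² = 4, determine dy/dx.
Take d/dx of both sides. Since y is implicitly a function of x, the chain rule attaches a y' = dy/dx factor whenever we differentiate through y.

Set F(x, y) = (left side) − (right side), so the curve is F = 0. Differentiating each term of F:
  d/dx[(x + 4)^2] = 2x + 8
  d/dx[(y + 3)^2] = 2·y'(y + 3)
  d/dx[-4] = 0

Collecting, the y'-free part is the partial derivative in x and the y' coefficient is the partial derivative in y:
  ∂F/∂x = 2x + 8
  ∂F/∂y = 2y + 6

so d/dx[F(x, y(x))] = ∂F/∂x + (∂F/∂y)·y' = 0. Rearranging,
  dy/dx = -(∂F/∂x)/(∂F/∂y) = -(2x + 8)/(2y + 6) = (-x - 4)/(y + 3)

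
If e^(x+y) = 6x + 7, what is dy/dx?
Differentiate the relation implicitly: treat y = y(x) and apply the chain rule, so every y-derivative picks up a y' = dy/dx factor.

With everything moved to the left-hand side, differentiate term by term:
  d/dx[-6x] = -6
  d/dx[e^(x + y)] = (y' + 1)·e^(x + y)
  d/dx[-7] = 0

Separating the contributions that come from x directly and those that come through y:
  without y':      e^(x + y) - 6
  multiplying y':  e^(x + y)

so (e^(x + y) - 6) + (e^(x + y))·y' = 0, and therefore
  dy/dx = -(e^(x + y) - 6)/(e^(x + y)) = 6e^(-x - y) - 1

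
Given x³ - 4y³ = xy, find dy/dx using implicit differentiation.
Take d/dx of both sides. Since y is implicitly a function of x, the chain rule attaches a y' = dy/dx factor whenever we differentiate through y.

Set F(x, y) = (left side) − (right side), so the curve is F = 0. Differentiating each term of F:
  d/dx[x^3] = 3x^2
  d/dx[-xy] = -x·y' - y
  d/dx[-4y^3] = -12y^2·y'

Collecting, the y'-free part is the partial derivative in x and the y' coefficient is the partial derivative in y:
  ∂F/∂x = 3x^2 - y
  ∂F/∂y = -x - 12y^2

so d/dx[F(x, y(x))] = ∂F/∂x + (∂F/∂y)·y' = 0. Rearranging,
  dy/dx = -(∂F/∂x)/(∂F/∂y) = -(3x^2 - y)/(-x - 12y^2) = (3x^2 - y)/(x + 12y^2)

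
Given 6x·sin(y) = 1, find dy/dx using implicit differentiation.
Differentiate the relation implicitly: treat y = y(x) and apply the chain rule, so every y-derivative picks up a y' = dy/dx factor.

With everything moved to the left-hand side, differentiate term by term:
  d/dx[6x·sin(y)] = 6x·y'·cos(y) + 6sin(y)
  d/dx[-1] = 0

Separating the contributions that come from x directly and those that come through y:
  without y':      6sin(y)
  multiplying y':  6x·cos(y)

so (6sin(y)) + (6x·cos(y))·y' = 0, and therefore
  dy/dx = -(6sin(y))/(6x·cos(y)) = -tan(y)/x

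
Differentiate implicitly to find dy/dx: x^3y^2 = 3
Apply d/dx to both sides, remembering that y depends on x. Each occurrence of y therefore brings in a y' = dy/dx via the chain rule.

With F(x, y) equal to the left-hand side minus the right, differentiate F term by term:
  d/dx[x^3y^2] = 2x^3y·y' + 3x^2y^2
  d/dx[-3] = 0
Adding these up, d/dx[F] = 0 becomes
  (3x^2y^2) + (2x^3y)·y' = 0,
so isolating y',
  dy/dx = -(3x^2y^2)/(2x^3y) = -3y/(2x)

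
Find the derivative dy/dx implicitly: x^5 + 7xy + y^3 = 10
Differentiate both sides with respect to x, treating y as y(x). By the chain rule, any term containing y contributes a factor of y' = dy/dx when we differentiate it.

Move every term to one side and write the relation as F(x, y) = 0. Term by term,
  d/dx[x^5] = 5x^4
  d/dx[7xy] = 7x·y' + 7y
  d/dx[y^3] = 3y^2·y'
  d/dx[-10] = 0

The pieces without y' make up ∂F/∂x and the coefficient of y' is ∂F/∂y:
  ∂F/∂x = 5x^4 + 7y,
  ∂F/∂y = 7x + 3y^2.

Since d/dx[F] = ∂F/∂x + (∂F/∂y)·y' = 0, solve for y':
  (∂F/∂y)·y' = -∂F/∂x
  dy/dx = -(∂F/∂x)/(∂F/∂y) = -(5x^4 + 7y)/(7x + 3y^2) = (-5x^4 - 7y)/(7x + 3y^2)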